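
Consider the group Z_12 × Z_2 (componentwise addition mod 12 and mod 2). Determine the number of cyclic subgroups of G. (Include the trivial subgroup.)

A cyclic subgroup of order d is generated by each of its φ(d) elements of order d, so the cyclic subgroups of order d number (#elements of order d)/φ(d).
Cyclic subgroups by order — order 1: 1; order 2: 3; order 3: 1; order 4: 2; order 6: 3; order 12: 2.
Total: 12.

12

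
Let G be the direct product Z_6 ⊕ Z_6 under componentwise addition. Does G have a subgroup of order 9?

9 | 36. A subgroup of order 9 is {(0,0), (0,2), (0,4), (2,0), (2,2), (2,4), (4,0), (4,2), (4,4)}.

Yes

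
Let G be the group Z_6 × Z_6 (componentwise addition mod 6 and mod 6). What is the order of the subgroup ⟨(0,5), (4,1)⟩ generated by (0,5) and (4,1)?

18

|⟨(0,5)⟩| = 6 and |⟨(4,1)⟩| = 6, so |H| is a multiple of lcm(6, 6) = 6 and divides |G| = 36.
Closing under the operation: H = {(0,0), (0,1), (0,2), (0,3), (0,4), (0,5), (2,0), (2,1), (2,2), (2,3), (2,4), (2,5), (4,0), (4,1), (4,2), (4,3), (4,4), (4,5)}, so |H| = 18.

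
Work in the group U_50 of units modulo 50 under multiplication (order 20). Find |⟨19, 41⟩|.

|⟨19⟩| = 10 and |⟨41⟩| = 5, so |H| is a multiple of lcm(10, 5) = 10 and divides |G| = 20.
Closing under the operation: H = {1, 9, 11, 19, 21, 29, 31, 39, 41, 49}, so |H| = 10.

10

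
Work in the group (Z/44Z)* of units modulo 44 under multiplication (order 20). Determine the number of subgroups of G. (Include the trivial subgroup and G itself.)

10

|G| = 20, so by Lagrange every subgroup order divides 20. Divisors: 1, 2, 4, 5, 10, 20.
Subgroups by order — order 1: 1; order 2: 3; order 4: 1; order 5: 1; order 10: 3; order 20: 1.
Total: 1 + 3 + 1 + 1 + 3 + 1 = 10.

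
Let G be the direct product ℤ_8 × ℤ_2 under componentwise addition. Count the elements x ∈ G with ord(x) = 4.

4

An element (a,b) has order lcm(ord(a), ord(b)); count pairs with lcm equal to 4.
Enumerating gives 4 such elements.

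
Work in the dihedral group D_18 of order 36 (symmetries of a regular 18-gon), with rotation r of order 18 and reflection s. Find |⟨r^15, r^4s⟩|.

12

|⟨r^15⟩| = 6 and |⟨r^4s⟩| = 2, so |H| is a multiple of lcm(6, 2) = 6 and divides |G| = 36.
Closing under the operation: H = {e, r^3, r^6, r^9, r^12, r^15, rs, r^4s, r^7s, r^10s, r^13s, r^16s}, so |H| = 12.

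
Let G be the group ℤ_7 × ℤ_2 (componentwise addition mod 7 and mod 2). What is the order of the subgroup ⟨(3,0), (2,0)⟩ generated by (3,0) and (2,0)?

7

|⟨(3,0)⟩| = 7 and |⟨(2,0)⟩| = 7, so |H| is a multiple of lcm(7, 7) = 7 and divides |G| = 14.
Closing under the operation: H = {(0,0), (1,0), (2,0), (3,0), (4,0), (5,0), (6,0)}, so |H| = 7.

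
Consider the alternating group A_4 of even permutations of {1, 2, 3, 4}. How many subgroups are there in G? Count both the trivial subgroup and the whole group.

|G| = 12, so by Lagrange every subgroup order divides 12. Divisors: 1, 2, 3, 4, 6, 12.
Subgroups by order — order 1: 1; order 2: 3; order 3: 4; order 4: 1; order 6: 0; order 12: 1.
Total: 1 + 3 + 4 + 1 + 0 + 1 = 10.

10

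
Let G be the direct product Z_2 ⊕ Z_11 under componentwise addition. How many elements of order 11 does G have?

10

An element (a,b) has order lcm(ord(a), ord(b)); count pairs with lcm equal to 11.
Enumerating gives 10 such elements.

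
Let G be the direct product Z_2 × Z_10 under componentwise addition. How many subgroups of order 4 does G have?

1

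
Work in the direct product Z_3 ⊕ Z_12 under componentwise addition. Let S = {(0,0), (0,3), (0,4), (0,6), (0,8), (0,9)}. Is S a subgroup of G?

Closure fails: (0,4) + (0,3) = (0,7) ∉ S. So S is not a subgroup.

No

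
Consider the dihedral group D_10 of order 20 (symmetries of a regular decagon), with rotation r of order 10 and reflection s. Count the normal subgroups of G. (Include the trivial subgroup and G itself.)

7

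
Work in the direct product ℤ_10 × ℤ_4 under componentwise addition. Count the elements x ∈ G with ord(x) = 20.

16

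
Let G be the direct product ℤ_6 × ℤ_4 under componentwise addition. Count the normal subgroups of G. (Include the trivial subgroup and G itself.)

G is abelian, so every subgroup is normal.
G has 16 subgroups in total, hence 16 normal subgroups.

16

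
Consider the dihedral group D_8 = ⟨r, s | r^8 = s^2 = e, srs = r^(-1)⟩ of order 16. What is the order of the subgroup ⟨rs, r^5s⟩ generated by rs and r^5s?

|⟨rs⟩| = 2 and |⟨r^5s⟩| = 2, so |H| is a multiple of lcm(2, 2) = 2 and divides |G| = 16.
Closing under the operation: H = {e, r^4, rs, r^5s}, so |H| = 4.

4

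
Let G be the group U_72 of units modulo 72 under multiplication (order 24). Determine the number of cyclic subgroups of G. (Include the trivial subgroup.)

16

Each element a generates a cyclic subgroup ⟨a⟩; distinct elements may generate the same one (a cyclic group of order d has φ(d) generators).
Cyclic subgroups by order — order 1: 1; order 2: 7; order 3: 1; order 6: 7.
Total: 16.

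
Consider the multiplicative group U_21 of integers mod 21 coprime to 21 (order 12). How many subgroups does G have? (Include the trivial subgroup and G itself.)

|G| = 12, so by Lagrange every subgroup order divides 12. Divisors: 1, 2, 3, 4, 6, 12.
Subgroups by order — order 1: 1; order 2: 3; order 3: 1; order 4: 1; order 6: 3; order 12: 1.
Total: 1 + 3 + 1 + 1 + 3 + 1 = 10.

10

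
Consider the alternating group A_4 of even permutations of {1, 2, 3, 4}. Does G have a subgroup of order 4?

4 | 12. A subgroup of order 4 is {e, (1 2)(3 4), (1 3)(2 4), (1 4)(2 3)}.

Yes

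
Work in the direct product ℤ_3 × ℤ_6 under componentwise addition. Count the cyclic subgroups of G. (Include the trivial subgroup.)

A cyclic subgroup of order d is generated by each of its φ(d) elements of order d, so the cyclic subgroups of order d number (#elements of order d)/φ(d).
Cyclic subgroups by order — order 1: 1; order 2: 1; order 3: 4; order 6: 4.
Total: 10.

10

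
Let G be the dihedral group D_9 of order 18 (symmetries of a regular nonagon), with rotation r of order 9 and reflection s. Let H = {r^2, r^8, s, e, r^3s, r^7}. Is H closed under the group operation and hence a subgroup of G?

r^8 ∈ H but its inverse r ∉ H, so H is not a subgroup.

No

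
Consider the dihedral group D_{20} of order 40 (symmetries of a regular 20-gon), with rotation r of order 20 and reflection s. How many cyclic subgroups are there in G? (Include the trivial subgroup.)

Each element a generates a cyclic subgroup ⟨a⟩; distinct elements may generate the same one (a cyclic group of order d has φ(d) generators).
Cyclic subgroups by order — order 1: 1; order 2: 21; order 4: 1; order 5: 1; order 10: 1; order 20: 1.
Total: 26.

26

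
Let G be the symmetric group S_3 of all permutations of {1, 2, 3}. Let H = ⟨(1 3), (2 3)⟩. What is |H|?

6

|⟨(1 3)⟩| = 2 and |⟨(2 3)⟩| = 2, so |H| is a multiple of lcm(2, 2) = 2 and divides |G| = 6.
Closing {(1 3), (2 3)} under the group operation gives all of G, so |H| = 6.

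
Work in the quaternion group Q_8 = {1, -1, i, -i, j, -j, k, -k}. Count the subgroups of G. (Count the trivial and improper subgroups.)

|G| = 8, so by Lagrange every subgroup order divides 8. Divisors: 1, 2, 4, 8.
Subgroups by order — order 1: 1; order 2: 1; order 4: 3; order 8: 1.
Total: 1 + 1 + 3 + 1 = 6.

6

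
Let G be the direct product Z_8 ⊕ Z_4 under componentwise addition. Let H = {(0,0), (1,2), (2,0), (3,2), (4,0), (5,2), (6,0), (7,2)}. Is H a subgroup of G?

Yes

|H| = 8 divides |G| = 32, consistent with Lagrange.
H contains the identity, every element's inverse is in H, and H is closed under +: it is a subgroup.
In fact H = ⟨(1,2)⟩.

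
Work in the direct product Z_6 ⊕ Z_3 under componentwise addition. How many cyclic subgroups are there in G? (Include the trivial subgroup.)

10

Group the elements of G by the cyclic subgroup they generate; each cyclic subgroup of order d accounts for φ(d) elements.
Cyclic subgroups by order — order 1: 1; order 2: 1; order 3: 4; order 6: 4.
Total: 10.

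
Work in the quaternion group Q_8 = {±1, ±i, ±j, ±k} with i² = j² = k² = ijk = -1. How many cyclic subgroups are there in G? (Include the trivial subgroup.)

5

Each element a generates a cyclic subgroup ⟨a⟩; distinct elements may generate the same one (a cyclic group of order d has φ(d) generators).
Cyclic subgroups by order — order 1: 1; order 2: 1; order 4: 3.
Total: 5.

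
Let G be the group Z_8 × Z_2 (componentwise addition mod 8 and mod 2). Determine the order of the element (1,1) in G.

8

The order of (1,1) in Z_8 × Z_2 is lcm(ord(1) in Z_8, ord(1) in Z_2).
ord(1) = 8 and ord(1) = 2, so |⟨(1,1)⟩| = lcm(8, 2) = 8.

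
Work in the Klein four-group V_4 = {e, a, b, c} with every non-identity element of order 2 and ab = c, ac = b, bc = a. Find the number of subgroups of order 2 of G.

3

|G| = 4 and 2 | 4, so subgroups of order 2 are possible by Lagrange.
The subgroups of order 2 are: {e, a}; {e, b}; {e, c}.
So G has 3 subgroups of order 2.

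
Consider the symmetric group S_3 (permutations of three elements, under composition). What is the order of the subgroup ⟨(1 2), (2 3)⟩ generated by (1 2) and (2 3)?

6

|⟨(1 2)⟩| = 2 and |⟨(2 3)⟩| = 2, so |H| is a multiple of lcm(2, 2) = 2 and divides |G| = 6.
Closing {(1 2), (2 3)} under the group operation gives all of G, so |H| = 6.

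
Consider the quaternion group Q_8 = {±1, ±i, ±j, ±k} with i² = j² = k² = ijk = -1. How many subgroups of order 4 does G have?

|G| = 8 and 4 | 8, so subgroups of order 4 are possible by Lagrange.
The subgroups of order 4 are: {1, -1, i, -i}; {1, -1, j, -j}; {1, -1, k, -k}.
So G has 3 subgroups of order 4.

3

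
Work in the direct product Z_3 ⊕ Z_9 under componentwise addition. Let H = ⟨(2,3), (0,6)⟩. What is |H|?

9

|⟨(2,3)⟩| = 3 and |⟨(0,6)⟩| = 3, so |H| is a multiple of lcm(3, 3) = 3 and divides |G| = 27.
Closing under the operation: H = {(0,0), (0,3), (0,6), (1,0), (1,3), (1,6), (2,0), (2,3), (2,6)}, so |H| = 9.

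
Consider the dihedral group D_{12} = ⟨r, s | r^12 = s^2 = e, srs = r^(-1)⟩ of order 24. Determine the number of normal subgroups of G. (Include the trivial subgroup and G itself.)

9

G has 34 subgroups. Checking conjugation-invariance by order — order 1: 1/1 normal; order 2: 1/13 normal; order 3: 1/1 normal; order 4: 1/7 normal; order 6: 1/5 normal; order 8: 0/3 normal; order 12: 3/3 normal; order 24: 1/1 normal.
Total normal subgroups: 9.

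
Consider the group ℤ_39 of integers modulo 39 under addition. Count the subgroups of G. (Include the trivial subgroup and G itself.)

A cyclic group of order 39 has exactly one subgroup for each divisor of 39.
Divisors of 39: 1, 3, 13, 39.
So ℤ_39 has 4 subgroups.

4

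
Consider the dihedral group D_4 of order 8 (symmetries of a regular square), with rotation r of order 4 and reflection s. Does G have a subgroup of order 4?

Yes

4 | 8. A subgroup of order 4 is {e, r, r^2, r^3}.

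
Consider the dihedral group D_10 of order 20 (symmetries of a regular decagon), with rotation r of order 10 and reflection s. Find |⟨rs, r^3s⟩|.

|⟨rs⟩| = 2 and |⟨r^3s⟩| = 2, so |H| is a multiple of lcm(2, 2) = 2 and divides |G| = 20.
Closing under the operation: H = {e, r^2, r^4, r^6, r^8, rs, r^3s, r^5s, r^7s, r^9s}, so |H| = 10.

10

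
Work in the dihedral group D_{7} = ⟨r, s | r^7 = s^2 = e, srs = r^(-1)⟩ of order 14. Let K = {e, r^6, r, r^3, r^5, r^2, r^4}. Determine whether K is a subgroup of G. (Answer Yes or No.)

Yes

|K| = 7 divides |G| = 14, consistent with Lagrange.
K contains the identity, every element's inverse is in K, and K is closed under ·: it is a subgroup.
In fact K = ⟨r^4⟩.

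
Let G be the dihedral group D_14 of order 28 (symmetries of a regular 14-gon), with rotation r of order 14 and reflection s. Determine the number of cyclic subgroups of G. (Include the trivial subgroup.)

18

A cyclic subgroup of order d is generated by each of its φ(d) elements of order d, so the cyclic subgroups of order d number (#elements of order d)/φ(d).
Cyclic subgroups by order — order 1: 1; order 2: 15; order 7: 1; order 14: 1.
Total: 18.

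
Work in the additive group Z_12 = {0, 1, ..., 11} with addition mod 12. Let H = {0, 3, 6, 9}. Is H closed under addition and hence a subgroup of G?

Yes

|H| = 4 divides |G| = 12, consistent with Lagrange.
H contains the identity, every element's inverse is in H, and H is closed under +: it is a subgroup.
In fact H = ⟨9⟩.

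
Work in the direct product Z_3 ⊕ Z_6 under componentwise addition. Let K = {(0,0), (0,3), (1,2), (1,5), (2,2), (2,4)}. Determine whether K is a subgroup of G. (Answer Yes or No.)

No

(2,2) ∈ K but its inverse (1,4) ∉ K, so K is not a subgroup.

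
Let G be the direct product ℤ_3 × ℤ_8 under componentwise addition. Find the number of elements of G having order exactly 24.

8

An element (a,b) has order lcm(ord(a), ord(b)); count pairs with lcm equal to 24.
Enumerating gives 8 such elements.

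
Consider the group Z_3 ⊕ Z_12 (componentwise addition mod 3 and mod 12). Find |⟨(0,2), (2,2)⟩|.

|⟨(0,2)⟩| = 6 and |⟨(2,2)⟩| = 6, so |H| is a multiple of lcm(6, 6) = 6 and divides |G| = 36.
Closing under the operation: H = {(0,0), (0,2), (0,4), (0,6), (0,8), (0,10), (1,0), (1,2), (1,4), (1,6), (1,8), (1,10), (2,0), (2,2), (2,4), (2,6), (2,8), (2,10)}, so |H| = 18.

18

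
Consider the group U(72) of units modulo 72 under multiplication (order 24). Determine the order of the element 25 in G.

3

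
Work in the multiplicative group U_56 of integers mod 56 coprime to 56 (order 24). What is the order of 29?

Compute successive powers of 29 mod 56: 29, 1; 29^2 ≡ 1 (mod 56).
So |⟨29⟩| = 2.

2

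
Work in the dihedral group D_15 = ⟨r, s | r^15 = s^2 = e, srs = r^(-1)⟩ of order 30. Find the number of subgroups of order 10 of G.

|G| = 30 and 10 | 30, so subgroups of order 10 are possible by Lagrange.
The subgroups of order 10 are: {e, r^3, r^6, r^9, r^12, rs, r^4s, r^7s, r^10s, r^13s}; {e, r^3, r^6, r^9, r^12, r^2s, r^5s, r^8s, r^11s, r^14s}; {e, r^3, r^6, r^9, r^12, s, r^3s, r^6s, r^9s, r^12s}.
So G has 3 subgroups of order 10.

3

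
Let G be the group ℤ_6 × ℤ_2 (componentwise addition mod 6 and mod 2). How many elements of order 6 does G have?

An element (a,b) has order lcm(ord(a), ord(b)); count pairs with lcm equal to 6.
Enumerating gives 6 such elements.

6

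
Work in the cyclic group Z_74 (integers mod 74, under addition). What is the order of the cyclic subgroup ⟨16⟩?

37

In Z_74, the order of an element a is n/gcd(a, n).
gcd(16, 74) = 2, so |⟨16⟩| = 74/2 = 37.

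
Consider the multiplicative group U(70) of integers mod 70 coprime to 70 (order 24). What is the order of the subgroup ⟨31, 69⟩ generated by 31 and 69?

12

|⟨31⟩| = 6 and |⟨69⟩| = 2, so |H| is a multiple of lcm(6, 2) = 6 and divides |G| = 24.
Closing under the operation: H = {1, 9, 11, 19, 29, 31, 39, 41, 51, 59, 61, 69}, so |H| = 12.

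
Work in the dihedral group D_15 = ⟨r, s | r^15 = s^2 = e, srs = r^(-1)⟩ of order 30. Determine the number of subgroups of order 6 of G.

5

|G| = 30 and 6 | 30, so subgroups of order 6 are possible by Lagrange.
The subgroups of order 6 are: {e, r^5, r^10, s, r^5s, r^10s}; {e, r^5, r^10, rs, r^6s, r^11s}; {e, r^5, r^10, r^2s, r^7s, r^12s}; {e, r^5, r^10, r^3s, r^8s, r^13s}; … (5 in all).
So G has 5 subgroups of order 6.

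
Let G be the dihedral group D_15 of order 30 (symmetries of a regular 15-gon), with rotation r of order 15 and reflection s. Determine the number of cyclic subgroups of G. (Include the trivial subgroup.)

19

A cyclic subgroup of order d is generated by each of its φ(d) elements of order d, so the cyclic subgroups of order d number (#elements of order d)/φ(d).
Cyclic subgroups by order — order 1: 1; order 2: 15; order 3: 1; order 5: 1; order 15: 1.
Total: 19.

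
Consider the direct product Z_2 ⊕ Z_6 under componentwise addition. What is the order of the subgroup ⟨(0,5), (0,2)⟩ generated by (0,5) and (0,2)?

|⟨(0,5)⟩| = 6 and |⟨(0,2)⟩| = 3, so |H| is a multiple of lcm(6, 3) = 6 and divides |G| = 12.
Closing under the operation: H = {(0,0), (0,1), (0,2), (0,3), (0,4), (0,5)}, so |H| = 6.

6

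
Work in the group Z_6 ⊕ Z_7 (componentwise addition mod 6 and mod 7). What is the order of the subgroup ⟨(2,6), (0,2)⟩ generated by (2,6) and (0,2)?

21

|⟨(2,6)⟩| = 21 and |⟨(0,2)⟩| = 7, so |H| is a multiple of lcm(21, 7) = 21 and divides |G| = 42.
Closing under the operation: H = {(0,0), (0,1), (0,2), (0,3), (0,4), (0,5), (0,6), (2,0), (2,1), (2,2), (2,3), (2,4), (2,5), (2,6), (4,0), (4,1), (4,2), (4,3), (4,4), (4,5), (4,6)}, so |H| = 21.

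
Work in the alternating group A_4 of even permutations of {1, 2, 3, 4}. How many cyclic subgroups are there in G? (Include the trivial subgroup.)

8

A cyclic subgroup of order d is generated by each of its φ(d) elements of order d, so the cyclic subgroups of order d number (#elements of order d)/φ(d).
Cyclic subgroups by order — order 1: 1; order 2: 3; order 3: 4.
Total: 8.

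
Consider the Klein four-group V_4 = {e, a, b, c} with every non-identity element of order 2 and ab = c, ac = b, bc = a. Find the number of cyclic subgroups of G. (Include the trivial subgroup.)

4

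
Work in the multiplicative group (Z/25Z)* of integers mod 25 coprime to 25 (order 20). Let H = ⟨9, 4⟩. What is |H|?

10

|⟨9⟩| = 10 and |⟨4⟩| = 10, so |H| is a multiple of lcm(10, 10) = 10 and divides |G| = 20.
Closing under the operation: H = {1, 4, 6, 9, 11, 14, 16, 19, 21, 24}, so |H| = 10.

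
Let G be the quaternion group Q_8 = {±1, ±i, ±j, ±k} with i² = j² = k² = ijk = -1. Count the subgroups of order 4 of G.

3

|G| = 8 and 4 | 8, so subgroups of order 4 are possible by Lagrange.
The subgroups of order 4 are: {1, -1, i, -i}; {1, -1, j, -j}; {1, -1, k, -k}.
So G has 3 subgroups of order 4.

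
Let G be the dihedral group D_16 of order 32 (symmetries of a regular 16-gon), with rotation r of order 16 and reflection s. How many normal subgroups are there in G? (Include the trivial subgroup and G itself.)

G has 36 subgroups. Checking conjugation-invariance by order — order 1: 1/1 normal; order 2: 1/17 normal; order 4: 1/9 normal; order 8: 1/5 normal; order 16: 3/3 normal; order 32: 1/1 normal.
Total normal subgroups: 8.

8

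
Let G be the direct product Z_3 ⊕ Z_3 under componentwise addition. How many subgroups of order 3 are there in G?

|G| = 9 and 3 | 9, so subgroups of order 3 are possible by Lagrange.
The subgroups of order 3 are: {(0,0), (0,1), (0,2)}; {(0,0), (1,0), (2,0)}; {(0,0), (1,1), (2,2)}; {(0,0), (1,2), (2,1)}.
So G has 4 subgroups of order 3.

4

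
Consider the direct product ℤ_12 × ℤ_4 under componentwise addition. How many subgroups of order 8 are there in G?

3

|G| = 48 and 8 | 48, so subgroups of order 8 are possible by Lagrange.
The subgroups of order 8 are: {(0,0), (0,1), (0,2), (0,3), (6,0), (6,1), (6,2), (6,3)}; {(0,0), (0,2), (3,0), (3,2), (6,0), (6,2), (9,0), (9,2)}; {(0,0), (0,2), (3,1), (3,3), (6,0), (6,2), (9,1), (9,3)}.
So G has 3 subgroups of order 8.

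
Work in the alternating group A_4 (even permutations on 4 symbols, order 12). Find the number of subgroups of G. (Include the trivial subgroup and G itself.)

10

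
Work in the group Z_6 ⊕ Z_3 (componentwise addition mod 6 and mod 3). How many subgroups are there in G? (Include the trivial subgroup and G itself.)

|G| = 18, so by Lagrange every subgroup order divides 18. Divisors: 1, 2, 3, 6, 9, 18.
Subgroups by order — order 1: 1; order 2: 1; order 3: 4; order 6: 4; order 9: 1; order 18: 1.
Total: 1 + 1 + 4 + 4 + 1 + 1 = 12.

12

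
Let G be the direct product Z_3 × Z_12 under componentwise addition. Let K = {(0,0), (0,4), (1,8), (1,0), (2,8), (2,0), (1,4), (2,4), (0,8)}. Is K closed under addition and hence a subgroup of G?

Yes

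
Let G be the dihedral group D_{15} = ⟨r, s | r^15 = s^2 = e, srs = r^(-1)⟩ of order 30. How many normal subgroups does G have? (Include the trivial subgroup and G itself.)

G has 28 subgroups. Checking conjugation-invariance by order — order 1: 1/1 normal; order 2: 0/15 normal; order 3: 1/1 normal; order 5: 1/1 normal; order 6: 0/5 normal; order 10: 0/3 normal; order 15: 1/1 normal; order 30: 1/1 normal.
Total normal subgroups: 5.

5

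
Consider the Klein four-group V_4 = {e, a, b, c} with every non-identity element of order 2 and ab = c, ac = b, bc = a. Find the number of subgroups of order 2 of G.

3

|G| = 4 and 2 | 4, so subgroups of order 2 are possible by Lagrange.
The subgroups of order 2 are: {e, a}; {e, b}; {e, c}.
So G has 3 subgroups of order 2.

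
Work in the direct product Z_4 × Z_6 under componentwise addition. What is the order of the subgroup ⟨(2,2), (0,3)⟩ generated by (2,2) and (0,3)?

12

|⟨(2,2)⟩| = 6 and |⟨(0,3)⟩| = 2, so |H| is a multiple of lcm(6, 2) = 6 and divides |G| = 24.
Closing under the operation: H = {(0,0), (0,1), (0,2), (0,3), (0,4), (0,5), (2,0), (2,1), (2,2), (2,3), (2,4), (2,5)}, so |H| = 12.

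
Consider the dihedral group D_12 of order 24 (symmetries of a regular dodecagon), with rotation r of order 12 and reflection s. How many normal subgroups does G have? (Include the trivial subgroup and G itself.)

9

G has 34 subgroups. Checking conjugation-invariance by order — order 1: 1/1 normal; order 2: 1/13 normal; order 3: 1/1 normal; order 4: 1/7 normal; order 6: 1/5 normal; order 8: 0/3 normal; order 12: 3/3 normal; order 24: 1/1 normal.
Total normal subgroups: 9.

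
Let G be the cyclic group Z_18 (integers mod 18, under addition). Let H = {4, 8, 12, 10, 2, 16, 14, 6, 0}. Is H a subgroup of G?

|H| = 9 divides |G| = 18, consistent with Lagrange.
H contains the identity, every element's inverse is in H, and H is closed under +: it is a subgroup.
In fact H = ⟨2⟩.

Yes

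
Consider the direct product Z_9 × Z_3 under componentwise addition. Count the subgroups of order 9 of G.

|G| = 27 and 9 | 27, so subgroups of order 9 are possible by Lagrange.
The subgroups of order 9 are: {(0,0), (0,1), (0,2), (3,0), (3,1), (3,2), (6,0), (6,1), (6,2)}; {(0,0), (1,0), (2,0), (3,0), (4,0), (5,0), (6,0), (7,0), (8,0)}; {(0,0), (1,1), (2,2), (3,0), (4,1), (5,2), (6,0), (7,1), (8,2)}; {(0,0), (1,2), (2,1), (3,0), (4,2), (5,1), (6,0), (7,2), (8,1)}.
So G has 4 subgroups of order 9.

4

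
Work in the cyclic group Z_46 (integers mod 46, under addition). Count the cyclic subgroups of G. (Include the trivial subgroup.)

Group the elements of G by the cyclic subgroup they generate; each cyclic subgroup of order d accounts for φ(d) elements.
Cyclic subgroups by order — order 1: 1; order 2: 1; order 23: 1; order 46: 1.
Total: 4.

4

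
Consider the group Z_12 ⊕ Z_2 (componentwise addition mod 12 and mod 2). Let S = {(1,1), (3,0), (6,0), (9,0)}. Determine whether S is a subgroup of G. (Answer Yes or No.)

The identity (0,0) ∉ S, so S is not a subgroup.

No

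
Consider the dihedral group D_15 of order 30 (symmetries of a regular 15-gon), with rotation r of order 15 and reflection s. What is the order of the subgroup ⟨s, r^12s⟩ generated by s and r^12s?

10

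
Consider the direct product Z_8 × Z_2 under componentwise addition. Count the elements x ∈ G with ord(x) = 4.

An element (a,b) has order lcm(ord(a), ord(b)); count pairs with lcm equal to 4.
Enumerating gives 4 such elements.

4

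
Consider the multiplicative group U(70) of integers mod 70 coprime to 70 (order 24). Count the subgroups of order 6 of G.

3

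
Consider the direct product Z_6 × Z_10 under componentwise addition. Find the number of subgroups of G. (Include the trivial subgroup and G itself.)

|G| = 60, so by Lagrange every subgroup order divides 60. Divisors: 1, 2, 3, 4, 5, 6, 10, 12, 15, 20, 30, 60.
Subgroups by order — order 1: 1; order 2: 3; order 3: 1; order 4: 1; order 5: 1; order 6: 3; order 10: 3; order 12: 1; order 15: 1; order 20: 1; order 30: 3; order 60: 1.
Total: 1 + 3 + 1 + 1 + 1 + 3 + 3 + 1 + 1 + 1 + 3 + 1 = 20.

20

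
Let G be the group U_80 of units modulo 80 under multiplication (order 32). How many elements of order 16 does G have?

No element of G has order 16 (even though 16 | 32).

0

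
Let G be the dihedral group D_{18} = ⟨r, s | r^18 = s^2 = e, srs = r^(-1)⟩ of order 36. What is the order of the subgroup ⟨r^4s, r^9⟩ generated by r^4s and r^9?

4

|⟨r^4s⟩| = 2 and |⟨r^9⟩| = 2, so |H| is a multiple of lcm(2, 2) = 2 and divides |G| = 36.
Closing under the operation: H = {e, r^9, r^4s, r^13s}, so |H| = 4.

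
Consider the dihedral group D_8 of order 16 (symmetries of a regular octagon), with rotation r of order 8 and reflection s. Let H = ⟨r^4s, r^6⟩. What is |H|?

8

|⟨r^4s⟩| = 2 and |⟨r^6⟩| = 4, so |H| is a multiple of lcm(2, 4) = 4 and divides |G| = 16.
Closing under the operation: H = {e, r^2, r^4, r^6, s, r^2s, r^4s, r^6s}, so |H| = 8.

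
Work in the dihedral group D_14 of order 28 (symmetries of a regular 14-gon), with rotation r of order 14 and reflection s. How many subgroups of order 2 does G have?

15

|G| = 28 and 2 | 28, so subgroups of order 2 are possible by Lagrange.
The subgroups of order 2 are: {e, r^10s}; {e, r^11s}; {e, r^12s}; {e, r^13s}; … (15 in all).
So G has 15 subgroups of order 2.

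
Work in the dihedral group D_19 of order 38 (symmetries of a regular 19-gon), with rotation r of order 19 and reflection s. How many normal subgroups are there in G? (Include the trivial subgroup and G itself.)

G has 22 subgroups. Checking conjugation-invariance by order — order 1: 1/1 normal; order 2: 0/19 normal; order 19: 1/1 normal; order 38: 1/1 normal.
Total normal subgroups: 3.

3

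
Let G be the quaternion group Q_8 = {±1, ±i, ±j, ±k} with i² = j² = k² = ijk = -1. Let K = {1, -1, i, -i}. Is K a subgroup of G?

Yes

|K| = 4 divides |G| = 8, consistent with Lagrange.
K contains the identity, every element's inverse is in K, and K is closed under ·: it is a subgroup.
In fact K = ⟨-i⟩.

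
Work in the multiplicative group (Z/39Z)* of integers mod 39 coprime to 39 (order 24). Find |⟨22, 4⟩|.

6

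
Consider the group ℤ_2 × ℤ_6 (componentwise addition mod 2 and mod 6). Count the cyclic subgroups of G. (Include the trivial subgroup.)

8

Each element a generates a cyclic subgroup ⟨a⟩; distinct elements may generate the same one (a cyclic group of order d has φ(d) generators).
Cyclic subgroups by order — order 1: 1; order 2: 3; order 3: 1; order 6: 3.
Total: 8.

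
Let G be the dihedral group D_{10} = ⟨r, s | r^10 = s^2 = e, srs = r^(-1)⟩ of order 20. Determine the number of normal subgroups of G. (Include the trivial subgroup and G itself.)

7

G has 22 subgroups. Checking conjugation-invariance by order — order 1: 1/1 normal; order 2: 1/11 normal; order 4: 0/5 normal; order 5: 1/1 normal; order 10: 3/3 normal; order 20: 1/1 normal.
Total normal subgroups: 7.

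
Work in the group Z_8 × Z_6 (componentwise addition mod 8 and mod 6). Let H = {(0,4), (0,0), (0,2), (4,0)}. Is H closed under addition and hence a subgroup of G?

No

Closure fails: (0,2) + (4,0) = (4,2) ∉ H. So H is not a subgroup.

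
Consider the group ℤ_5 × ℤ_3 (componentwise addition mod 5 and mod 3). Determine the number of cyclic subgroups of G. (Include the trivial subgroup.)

Group the elements of G by the cyclic subgroup they generate; each cyclic subgroup of order d accounts for φ(d) elements.
Cyclic subgroups by order — order 1: 1; order 3: 1; order 5: 1; order 15: 1.
Total: 4.

4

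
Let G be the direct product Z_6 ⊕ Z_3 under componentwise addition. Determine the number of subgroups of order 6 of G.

4

|G| = 18 and 6 | 18, so subgroups of order 6 are possible by Lagrange.
The subgroups of order 6 are: {(0,0), (0,1), (0,2), (3,0), (3,1), (3,2)}; {(0,0), (1,0), (2,0), (3,0), (4,0), (5,0)}; {(0,0), (1,1), (2,2), (3,0), (4,1), (5,2)}; {(0,0), (1,2), (2,1), (3,0), (4,2), (5,1)}.
So G has 4 subgroups of order 6.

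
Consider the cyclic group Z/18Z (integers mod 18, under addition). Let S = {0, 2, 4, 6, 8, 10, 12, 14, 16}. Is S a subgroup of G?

Yes

|S| = 9 divides |G| = 18, consistent with Lagrange.
S contains the identity, every element's inverse is in S, and S is closed under +: it is a subgroup.
In fact S = ⟨2⟩.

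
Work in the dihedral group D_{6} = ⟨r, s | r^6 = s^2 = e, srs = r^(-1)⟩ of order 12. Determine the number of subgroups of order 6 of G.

3

|G| = 12 and 6 | 12, so subgroups of order 6 are possible by Lagrange.
The subgroups of order 6 are: {e, r, r^2, r^3, r^4, r^5}; {e, r^2, r^4, s, r^2s, r^4s}; {e, r^2, r^4, rs, r^3s, r^5s}.
So G has 3 subgroups of order 6.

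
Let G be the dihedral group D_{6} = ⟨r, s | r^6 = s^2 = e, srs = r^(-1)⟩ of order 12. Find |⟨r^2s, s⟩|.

6

|⟨r^2s⟩| = 2 and |⟨s⟩| = 2, so |H| is a multiple of lcm(2, 2) = 2 and divides |G| = 12.
Closing under the operation: H = {e, r^2, r^4, s, r^2s, r^4s}, so |H| = 6.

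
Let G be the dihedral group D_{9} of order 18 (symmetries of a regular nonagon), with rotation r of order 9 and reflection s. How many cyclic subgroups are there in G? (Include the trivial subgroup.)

12

Group the elements of G by the cyclic subgroup they generate; each cyclic subgroup of order d accounts for φ(d) elements.
Cyclic subgroups by order — order 1: 1; order 2: 9; order 3: 1; order 9: 1.
Total: 12.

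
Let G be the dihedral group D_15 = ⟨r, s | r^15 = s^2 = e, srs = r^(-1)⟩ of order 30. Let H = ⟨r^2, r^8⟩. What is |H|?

15

|⟨r^2⟩| = 15 and |⟨r^8⟩| = 15, so |H| is a multiple of lcm(15, 15) = 15 and divides |G| = 30.
Closing under the operation: H = {e, r, r^2, r^3, r^4, r^5, r^6, r^7, r^8, r^9, r^10, r^11, r^12, r^13, r^14}, so |H| = 15.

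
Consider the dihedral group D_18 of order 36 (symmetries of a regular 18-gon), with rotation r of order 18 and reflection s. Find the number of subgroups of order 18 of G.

3

|G| = 36 and 18 | 36, so subgroups of order 18 are possible by Lagrange.
The subgroups of order 18 are: {e, r, r^2, r^3, r^4, r^5, r^6, r^7, r^8, r^9, r^10, r^11, r^12, r^13, r^14, r^15, r^16, r^17}; {e, r^2, r^4, r^6, r^8, r^10, r^12, r^14, r^16, s, r^2s, r^4s, r^6s, r^8s, r^10s, r^12s, r^14s, r^16s}; {e, r^2, r^4, r^6, r^8, r^10, r^12, r^14, r^16, rs, r^3s, r^5s, r^7s, r^9s, r^11s, r^13s, r^15s, r^17s}.
So G has 3 subgroups of order 18.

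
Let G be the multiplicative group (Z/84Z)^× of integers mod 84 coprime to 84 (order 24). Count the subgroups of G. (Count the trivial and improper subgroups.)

32

|G| = 24, so by Lagrange every subgroup order divides 24. Divisors: 1, 2, 3, 4, 6, 8, 12, 24.
Subgroups by order — order 1: 1; order 2: 7; order 3: 1; order 4: 7; order 6: 7; order 8: 1; order 12: 7; order 24: 1.
Total: 1 + 7 + 1 + 7 + 7 + 1 + 7 + 1 = 32.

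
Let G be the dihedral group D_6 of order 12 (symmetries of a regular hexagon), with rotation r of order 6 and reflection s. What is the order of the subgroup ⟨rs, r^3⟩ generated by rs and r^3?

4

|⟨rs⟩| = 2 and |⟨r^3⟩| = 2, so |H| is a multiple of lcm(2, 2) = 2 and divides |G| = 12.
Closing under the operation: H = {e, r^3, rs, r^4s}, so |H| = 4.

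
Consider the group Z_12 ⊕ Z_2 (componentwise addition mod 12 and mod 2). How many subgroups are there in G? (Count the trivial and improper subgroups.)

16

|G| = 24, so by Lagrange every subgroup order divides 24. Divisors: 1, 2, 3, 4, 6, 8, 12, 24.
Subgroups by order — order 1: 1; order 2: 3; order 3: 1; order 4: 3; order 6: 3; order 8: 1; order 12: 3; order 24: 1.
Total: 1 + 3 + 1 + 3 + 3 + 1 + 3 + 1 = 16.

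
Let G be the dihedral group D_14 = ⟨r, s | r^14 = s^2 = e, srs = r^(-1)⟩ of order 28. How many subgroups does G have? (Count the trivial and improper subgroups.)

28

|G| = 28, so by Lagrange every subgroup order divides 28. Divisors: 1, 2, 4, 7, 14, 28.
Subgroups by order — order 1: 1; order 2: 15; order 4: 7; order 7: 1; order 14: 3; order 28: 1.
Total: 1 + 15 + 7 + 1 + 3 + 1 = 28.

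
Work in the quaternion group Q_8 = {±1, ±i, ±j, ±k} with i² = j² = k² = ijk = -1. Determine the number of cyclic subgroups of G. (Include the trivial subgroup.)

5

Each element a generates a cyclic subgroup ⟨a⟩; distinct elements may generate the same one (a cyclic group of order d has φ(d) generators).
Cyclic subgroups by order — order 1: 1; order 2: 1; order 4: 3.
Total: 5.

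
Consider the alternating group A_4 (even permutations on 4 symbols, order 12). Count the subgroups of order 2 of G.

3

|G| = 12 and 2 | 12, so subgroups of order 2 are possible by Lagrange.
The subgroups of order 2 are: {e, (1 2)(3 4)}; {e, (1 3)(2 4)}; {e, (1 4)(2 3)}.
So G has 3 subgroups of order 2.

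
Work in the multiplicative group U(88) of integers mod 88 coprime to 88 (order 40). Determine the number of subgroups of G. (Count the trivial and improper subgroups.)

32

|G| = 40, so by Lagrange every subgroup order divides 40. Divisors: 1, 2, 4, 5, 8, 10, 20, 40.
Subgroups by order — order 1: 1; order 2: 7; order 4: 7; order 5: 1; order 8: 1; order 10: 7; order 20: 7; order 40: 1.
Total: 1 + 7 + 7 + 1 + 1 + 7 + 7 + 1 = 32.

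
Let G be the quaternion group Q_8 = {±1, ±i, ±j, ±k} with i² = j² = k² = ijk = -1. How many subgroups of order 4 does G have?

|G| = 8 and 4 | 8, so subgroups of order 4 are possible by Lagrange.
The subgroups of order 4 are: {1, -1, i, -i}; {1, -1, j, -j}; {1, -1, k, -k}.
So G has 3 subgroups of order 4.

3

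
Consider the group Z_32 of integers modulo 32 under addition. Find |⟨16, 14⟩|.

16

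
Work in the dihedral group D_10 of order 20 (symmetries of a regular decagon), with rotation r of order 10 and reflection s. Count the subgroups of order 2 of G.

|G| = 20 and 2 | 20, so subgroups of order 2 are possible by Lagrange.
The subgroups of order 2 are: {e, r^2s}; {e, r^3s}; {e, r^4s}; {e, r^5}; … (11 in all).
So G has 11 subgroups of order 2.

11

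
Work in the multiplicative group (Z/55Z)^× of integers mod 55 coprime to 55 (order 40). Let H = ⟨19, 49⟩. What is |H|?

20

|⟨19⟩| = 10 and |⟨49⟩| = 10, so |H| is a multiple of lcm(10, 10) = 10 and divides |G| = 40.
Closing under the operation: H = {1, 4, 6, 9, 14, 16, 19, 21, 24, 26, 29, 31, 34, 36, 39, 41, 46, 49, 51, 54}, so |H| = 20.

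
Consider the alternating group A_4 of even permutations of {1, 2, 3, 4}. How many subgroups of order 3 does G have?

|G| = 12 and 3 | 12, so subgroups of order 3 are possible by Lagrange.
The subgroups of order 3 are: {e, (1 2 3), (1 3 2)}; {e, (1 2 4), (1 4 2)}; {e, (1 3 4), (1 4 3)}; {e, (2 3 4), (2 4 3)}.
So G has 4 subgroups of order 3.

4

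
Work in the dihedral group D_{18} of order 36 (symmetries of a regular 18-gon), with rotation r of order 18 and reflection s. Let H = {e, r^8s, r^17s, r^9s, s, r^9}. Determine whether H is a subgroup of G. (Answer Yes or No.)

Closure fails: s · r^17s = r ∉ H. So H is not a subgroup.

No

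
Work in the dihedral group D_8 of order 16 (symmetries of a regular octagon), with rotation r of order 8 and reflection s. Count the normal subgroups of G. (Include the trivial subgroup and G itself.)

G has 19 subgroups. Checking conjugation-invariance by order — order 1: 1/1 normal; order 2: 1/9 normal; order 4: 1/5 normal; order 8: 3/3 normal; order 16: 1/1 normal.
Total normal subgroups: 7.

7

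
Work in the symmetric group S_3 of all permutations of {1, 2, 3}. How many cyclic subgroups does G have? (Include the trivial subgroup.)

Group the elements of G by the cyclic subgroup they generate; each cyclic subgroup of order d accounts for φ(d) elements.
Cyclic subgroups by order — order 1: 1; order 2: 3; order 3: 1.
Total: 5.

5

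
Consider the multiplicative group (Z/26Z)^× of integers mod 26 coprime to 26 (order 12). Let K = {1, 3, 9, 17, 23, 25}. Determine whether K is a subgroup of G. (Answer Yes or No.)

|K| = 6 divides |G| = 12, consistent with Lagrange.
K contains the identity, every element's inverse is in K, and K is closed under ·: it is a subgroup.
In fact K = ⟨17⟩.

Yes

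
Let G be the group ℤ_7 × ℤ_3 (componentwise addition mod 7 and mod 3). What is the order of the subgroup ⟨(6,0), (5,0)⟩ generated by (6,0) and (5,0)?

|⟨(6,0)⟩| = 7 and |⟨(5,0)⟩| = 7, so |H| is a multiple of lcm(7, 7) = 7 and divides |G| = 21.
Closing under the operation: H = {(0,0), (1,0), (2,0), (3,0), (4,0), (5,0), (6,0)}, so |H| = 7.

7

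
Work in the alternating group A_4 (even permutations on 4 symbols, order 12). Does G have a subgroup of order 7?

No

7 does not divide |G| = 12, so by Lagrange no subgroup of order 7 exists.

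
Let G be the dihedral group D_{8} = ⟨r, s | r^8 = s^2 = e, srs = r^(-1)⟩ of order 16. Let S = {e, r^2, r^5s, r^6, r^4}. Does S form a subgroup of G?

No

|S| = 5 does not divide |G| = 16, so by Lagrange S is not a subgroup.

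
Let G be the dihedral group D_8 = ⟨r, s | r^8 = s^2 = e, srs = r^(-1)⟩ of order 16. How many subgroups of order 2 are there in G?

9

|G| = 16 and 2 | 16, so subgroups of order 2 are possible by Lagrange.
The subgroups of order 2 are: {e, r^2s}; {e, r^3s}; {e, r^4}; {e, r^4s}; … (9 in all).
So G has 9 subgroups of order 2.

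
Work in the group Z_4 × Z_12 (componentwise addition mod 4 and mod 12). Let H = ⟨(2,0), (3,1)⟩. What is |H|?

24

|⟨(2,0)⟩| = 2 and |⟨(3,1)⟩| = 12, so |H| is a multiple of lcm(2, 12) = 12 and divides |G| = 48.
Closing under the operation: H = {(0,0), (0,2), (0,4), (0,6), (0,8), (0,10), (1,1), (1,3), (1,5), (1,7), (1,9), (1,11), (2,0), (2,2), (2,4), (2,6), (2,8), (2,10), (3,1), (3,3), (3,5), (3,7), (3,9), (3,11)}, so |H| = 24.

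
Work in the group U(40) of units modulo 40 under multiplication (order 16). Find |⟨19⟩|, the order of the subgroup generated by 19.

Compute successive powers of 19 mod 40: 19, 1; 19^2 ≡ 1 (mod 40).
So |⟨19⟩| = 2.

2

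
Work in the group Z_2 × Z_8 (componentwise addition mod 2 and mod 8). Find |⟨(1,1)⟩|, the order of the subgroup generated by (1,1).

The order of (1,1) in Z_2 × Z_8 is lcm(ord(1) in Z_2, ord(1) in Z_8).
ord(1) = 2 and ord(1) = 8, so |⟨(1,1)⟩| = lcm(2, 8) = 8.

8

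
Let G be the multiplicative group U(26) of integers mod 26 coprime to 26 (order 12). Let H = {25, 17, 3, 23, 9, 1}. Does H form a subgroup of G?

Yes

|H| = 6 divides |G| = 12, consistent with Lagrange.
H contains the identity, every element's inverse is in H, and H is closed under ·: it is a subgroup.
In fact H = ⟨17⟩.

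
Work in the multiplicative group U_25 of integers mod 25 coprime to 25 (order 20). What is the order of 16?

Compute successive powers of 16 mod 25: 16, 6, 21, 11, 1; 16^5 ≡ 1 (mod 25).
So |⟨16⟩| = 5.

5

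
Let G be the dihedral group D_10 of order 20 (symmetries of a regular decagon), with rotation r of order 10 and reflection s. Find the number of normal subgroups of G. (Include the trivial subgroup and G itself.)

G has 22 subgroups. Checking conjugation-invariance by order — order 1: 1/1 normal; order 2: 1/11 normal; order 4: 0/5 normal; order 5: 1/1 normal; order 10: 3/3 normal; order 20: 1/1 normal.
Total normal subgroups: 7.

7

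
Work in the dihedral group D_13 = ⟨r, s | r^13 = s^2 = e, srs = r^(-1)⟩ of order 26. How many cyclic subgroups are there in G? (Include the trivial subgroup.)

15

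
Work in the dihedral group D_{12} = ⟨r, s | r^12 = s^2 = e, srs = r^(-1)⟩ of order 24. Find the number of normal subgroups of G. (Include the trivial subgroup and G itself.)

G has 34 subgroups. Checking conjugation-invariance by order — order 1: 1/1 normal; order 2: 1/13 normal; order 3: 1/1 normal; order 4: 1/7 normal; order 6: 1/5 normal; order 8: 0/3 normal; order 12: 3/3 normal; order 24: 1/1 normal.
Total normal subgroups: 9.

9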